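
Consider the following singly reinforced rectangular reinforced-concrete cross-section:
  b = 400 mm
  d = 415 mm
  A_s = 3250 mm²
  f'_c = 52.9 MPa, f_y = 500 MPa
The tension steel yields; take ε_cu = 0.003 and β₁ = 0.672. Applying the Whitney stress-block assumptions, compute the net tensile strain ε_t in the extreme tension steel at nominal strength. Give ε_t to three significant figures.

a = A_s f_y/(0.85 f'_c b) = 90.35 mm.
β₁ = 0.672, so c = a/β₁ = 90.35/0.672 = 134.45 mm.
From the linear strain diagram with ε_cu = 0.003: ε_t = 0.003 (d − c)/c = 0.003 × (415 − 134.45)/134.45 = 0.00626.
Since ε_t ≥ 0.005, the section is tension-controlled.

ε_t ≈ 0.00626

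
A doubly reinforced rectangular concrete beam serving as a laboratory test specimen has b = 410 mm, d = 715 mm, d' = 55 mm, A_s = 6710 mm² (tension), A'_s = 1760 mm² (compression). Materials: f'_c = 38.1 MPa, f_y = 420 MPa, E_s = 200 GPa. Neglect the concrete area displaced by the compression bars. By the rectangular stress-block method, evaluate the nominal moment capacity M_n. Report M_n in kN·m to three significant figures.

Assume both tension and compression steel yield.
Net tension couple steel: A_s − A'_s = 4950 mm².
a = (A_s − A'_s) f_y / (0.85 f'_c b) = 2079000/(0.85 × 38.1 × 410) = 156.58 mm.
c = a/β₁ = 156.58/0.778 = 201.26 mm; ε'_s = 0.003(c − d')/c = 0.0022 ≥ f_y/E_s = 0.0021, so compression steel does yield.
M_n = (A_s − A'_s) f_y (d − a/2) + A'_s f_y (d − d') = [2079000 × (715 − 78.29) + 739200 × (715 − 55)] × 10⁻⁶ = 1323.72 + 487.87 = 1811.59 kN·m.

M_n ≈ 1810 kN·m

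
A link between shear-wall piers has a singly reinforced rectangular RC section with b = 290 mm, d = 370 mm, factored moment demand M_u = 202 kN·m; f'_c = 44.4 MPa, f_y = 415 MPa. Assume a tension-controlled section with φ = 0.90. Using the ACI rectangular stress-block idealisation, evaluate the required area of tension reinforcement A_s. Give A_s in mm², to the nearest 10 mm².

A_s ≈ 1590 mm²

M_n = M_u/φ = 202/0.90 = 224.444 kN·m.
With M_n = 0.85 f'_c a b (d − a/2), solve the quadratic for a:
a = d − √(d² − 2M_n/(0.85 f'_c b)) = 370 − √(370² − 2 × 224.444×10⁶/(0.85 × 44.4 × 290)) = 60.35 mm.
A_s = 0.85 f'_c a b / f_y = 0.85 × 44.4 × 60.35 × 290 / 415 = 1591.6 mm².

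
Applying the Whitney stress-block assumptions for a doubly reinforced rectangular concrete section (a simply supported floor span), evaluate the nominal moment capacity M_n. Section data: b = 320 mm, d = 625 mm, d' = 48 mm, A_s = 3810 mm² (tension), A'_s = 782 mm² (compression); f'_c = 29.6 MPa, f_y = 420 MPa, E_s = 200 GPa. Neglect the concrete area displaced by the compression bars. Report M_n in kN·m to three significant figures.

Assume both tension and compression steel yield.
Net tension couple steel: A_s − A'_s = 3028 mm².
a = (A_s − A'_s) f_y / (0.85 f'_c b) = 1271760/(0.85 × 29.6 × 320) = 157.96 mm.
c = a/β₁ = 157.96/0.839 = 188.27 mm; ε'_s = 0.003(c − d')/c = 0.0022 ≥ f_y/E_s = 0.0021, so compression steel does yield.
M_n = (A_s − A'_s) f_y (d − a/2) + A'_s f_y (d − d') = [1271760 × (625 − 78.98) + 328440 × (625 − 48)] × 10⁻⁶ = 694.41 + 189.51 = 883.92 kN·m.

M_n ≈ 884 kN·m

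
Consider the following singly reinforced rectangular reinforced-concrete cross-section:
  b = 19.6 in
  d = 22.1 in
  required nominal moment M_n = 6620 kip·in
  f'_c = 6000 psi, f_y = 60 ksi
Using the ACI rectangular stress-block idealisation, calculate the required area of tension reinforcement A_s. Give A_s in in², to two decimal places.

From M_n = 0.85 f'_c a b (d − a/2):
a = d − √(d² − 2M_n/(0.85 f'_c b)) = 22.1 − √(22.1² − 2 × 6620/(0.85 × 6 × 19.6)) = 3.233 in.
A_s = 0.85 f'_c a b / f_y = 0.85 × 6 × 3.233 × 19.6 / 60 = 5.386 in².

A_s ≈ 5.39 in²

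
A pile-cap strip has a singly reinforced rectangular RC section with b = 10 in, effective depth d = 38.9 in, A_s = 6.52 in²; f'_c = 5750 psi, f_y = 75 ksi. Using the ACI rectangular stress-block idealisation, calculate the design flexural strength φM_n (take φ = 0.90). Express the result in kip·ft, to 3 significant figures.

φM_n ≈ 1240 kip·ft

T = A_s f_y = 6.52 × 75 = 489 kips.
a = T/(0.85 f'_c b) = 489/(0.85 × 5.75 × 10) = 10.005 in.
M_n = T(d − a/2) = 489 × (38.9 − 5.0025) = 16575.9 kip·in = 16575.9/12 = 1381.33 kip·ft.
φM_n = 0.90 × 1381.33 = 1243.20 kip·ft.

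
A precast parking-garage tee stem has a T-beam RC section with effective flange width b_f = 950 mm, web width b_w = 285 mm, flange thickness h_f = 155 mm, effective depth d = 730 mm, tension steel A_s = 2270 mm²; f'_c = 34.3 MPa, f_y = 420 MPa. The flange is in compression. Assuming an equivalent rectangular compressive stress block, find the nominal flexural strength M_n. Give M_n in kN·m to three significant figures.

Tension: T = A_s f_y = 2270 × 420 = 953400 N.
Try a within the flange: a = T/(0.85 f'_c b_f) = 953400/(0.85 × 34.3 × 950) = 34.42 mm.
Since a = 34.42 ≤ h_f = 155 mm, the stress block lies entirely in the flange; analyse as a rectangular beam of width b_f.
M_n = T(d − a/2) = 953400 × (730 − 17.21) = 679.57 × 10⁶ N·mm.
M_n = 679.57 kN·m.

M_n ≈ 680 kN·m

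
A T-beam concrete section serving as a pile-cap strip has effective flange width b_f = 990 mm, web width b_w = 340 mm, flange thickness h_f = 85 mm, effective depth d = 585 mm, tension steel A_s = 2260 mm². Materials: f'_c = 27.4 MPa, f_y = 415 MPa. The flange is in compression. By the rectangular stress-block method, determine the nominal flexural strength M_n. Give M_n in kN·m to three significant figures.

M_n ≈ 530 kN·m

Tension: T = A_s f_y = 2260 × 415 = 937900 N.
Try a within the flange: a = T/(0.85 f'_c b_f) = 937900/(0.85 × 27.4 × 990) = 40.68 mm.
Since a = 40.68 ≤ h_f = 85 mm, the stress block lies entirely in the flange; analyse as a rectangular beam of width b_f.
M_n = T(d − a/2) = 937900 × (585 − 20.34) = 529.59 × 10⁶ N·mm.
M_n = 529.59 kN·m.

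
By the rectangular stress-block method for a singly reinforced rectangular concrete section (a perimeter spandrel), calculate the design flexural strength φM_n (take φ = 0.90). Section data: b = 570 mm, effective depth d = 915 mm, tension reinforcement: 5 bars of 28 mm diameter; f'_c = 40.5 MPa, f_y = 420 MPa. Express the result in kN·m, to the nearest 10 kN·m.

A_s = 5 × 616 = 3080 mm².
T = A_s f_y = 3080 × 420 = 1293600 N = 1293.6 kN.
From C = T: a = T/(0.85 f'_c b) = 1293600/(0.85 × 40.5 × 570) = 65.93 mm.
M_n = T(d − a/2) = 1293.6 kN × (915 − 32.965) mm = 1141.00 kN·m.
φM_n = 0.90 × 1141.00 = 1026.90 kN·m.

φM_n ≈ 1030 kN·m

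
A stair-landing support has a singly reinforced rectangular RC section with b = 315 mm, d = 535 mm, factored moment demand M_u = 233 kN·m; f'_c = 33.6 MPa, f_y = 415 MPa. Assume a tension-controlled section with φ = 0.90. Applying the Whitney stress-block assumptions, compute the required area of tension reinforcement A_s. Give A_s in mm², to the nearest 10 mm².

M_n = M_u/φ = 233/0.90 = 258.889 kN·m.
With M_n = 0.85 f'_c a b (d − a/2), solve the quadratic for a:
a = d − √(d² − 2M_n/(0.85 f'_c b)) = 535 − √(535² − 2 × 258.889×10⁶/(0.85 × 33.6 × 315)) = 56.80 mm.
A_s = 0.85 f'_c a b / f_y = 0.85 × 33.6 × 56.80 × 315 / 415 = 1231.3 mm².

A_s ≈ 1230 mm²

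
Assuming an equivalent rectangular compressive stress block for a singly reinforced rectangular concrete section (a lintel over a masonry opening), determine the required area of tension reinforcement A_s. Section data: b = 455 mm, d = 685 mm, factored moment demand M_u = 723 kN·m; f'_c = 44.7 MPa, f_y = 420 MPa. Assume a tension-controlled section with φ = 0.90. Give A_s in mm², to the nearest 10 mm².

A_s ≈ 2950 mm²

M_n = M_u/φ = 723/0.90 = 803.333 kN·m.
With M_n = 0.85 f'_c a b (d − a/2), solve the quadratic for a:
a = d − √(d² − 2M_n/(0.85 f'_c b)) = 685 − √(685² − 2 × 803.333×10⁶/(0.85 × 44.7 × 455)) = 71.58 mm.
A_s = 0.85 f'_c a b / f_y = 0.85 × 44.7 × 71.58 × 455 / 420 = 2946.3 mm².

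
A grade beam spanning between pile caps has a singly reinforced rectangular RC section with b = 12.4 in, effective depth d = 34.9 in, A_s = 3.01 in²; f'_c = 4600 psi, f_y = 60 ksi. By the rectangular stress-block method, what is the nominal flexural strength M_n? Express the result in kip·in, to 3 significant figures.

T = A_s f_y = 3.01 × 60 = 180.6 kips.
a = T/(0.85 f'_c b) = 180.6/(0.85 × 4.6 × 12.4) = 3.725 in.
M_n = T(d − a/2) = 180.6 × (34.9 − 1.8625) = 5966.6 kip·in.

M_n ≈ 5970 kip·in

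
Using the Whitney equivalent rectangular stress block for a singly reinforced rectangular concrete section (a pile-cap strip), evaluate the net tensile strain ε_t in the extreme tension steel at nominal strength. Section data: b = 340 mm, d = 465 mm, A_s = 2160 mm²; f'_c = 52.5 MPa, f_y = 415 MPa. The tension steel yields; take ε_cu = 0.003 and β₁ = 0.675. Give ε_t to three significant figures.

a = A_s f_y/(0.85 f'_c b) = 59.08 mm.
β₁ = 0.675, so c = a/β₁ = 59.08/0.675 = 87.53 mm.
From the linear strain diagram with ε_cu = 0.003: ε_t = 0.003 (d − c)/c = 0.003 × (465 − 87.53)/87.53 = 0.0129.
Since ε_t ≥ 0.005, the section is tension-controlled.

ε_t ≈ 0.0129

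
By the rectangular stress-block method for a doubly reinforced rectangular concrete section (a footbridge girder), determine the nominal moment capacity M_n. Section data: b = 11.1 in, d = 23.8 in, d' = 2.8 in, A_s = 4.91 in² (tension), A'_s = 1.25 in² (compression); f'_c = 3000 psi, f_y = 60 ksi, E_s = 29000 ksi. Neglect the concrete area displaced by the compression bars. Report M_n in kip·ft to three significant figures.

Assume both steels yield.
a = (A_s − A'_s) f_y/(0.85 f'_c b) = (4.91 − 1.25) × 60/(0.85 × 3 × 11.1) = 7.758 in.
c = a/β₁ = 7.758/0.85 = 9.127 in; ε'_s = 0.003(c − d')/c = 0.0021 ≥ ε_y = 0.0021, so the compression steel yields.
M_n = (A_s − A'_s) f_y (d − a/2) + A'_s f_y (d − d') = 219.6 × (23.8 − 3.879) + 75 × (23.8 − 2.8) = 4374.7 + 1575.0 = 5949.7 kip·in = 5949.7/12 = 495.81 kip·ft.

M_n ≈ 496 kip·ft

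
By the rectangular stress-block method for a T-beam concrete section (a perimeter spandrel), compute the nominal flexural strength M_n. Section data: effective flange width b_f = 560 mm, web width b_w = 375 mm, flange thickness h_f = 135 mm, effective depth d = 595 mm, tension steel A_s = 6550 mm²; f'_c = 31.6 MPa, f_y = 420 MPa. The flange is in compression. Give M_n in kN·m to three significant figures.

Tension: T = A_s f_y = 6550 × 420 = 2751000 N.
Try a within the flange: a = T/(0.85 f'_c b_f) = 2751000/(0.85 × 31.6 × 560) = 182.89 mm.
a = 182.89 > h_f = 135 mm: the block extends into the web. Split into flange-overhang and web parts.
C_f = 0.85 f'_c (b_f − b_w) h_f = 0.85 × 31.6 × (560 − 375) × 135 = 670829 N.
Remaining web compression depth: a_w = (T − C_f)/(0.85 f'_c b_w) = (2751000 − 670829)/(0.85 × 31.6 × 375) = 206.52 mm.
M_n = C_f(d − h_f/2) + (T − C_f)(d − a_w/2) = 670829 × (595 − 67.5) + 2080171 × (595 − 103.26) = 353.86 + 1022.90 = 1376.76 × 10⁶ N·mm.
M_n = 1376.76 kN·m.

M_n ≈ 1380 kN·m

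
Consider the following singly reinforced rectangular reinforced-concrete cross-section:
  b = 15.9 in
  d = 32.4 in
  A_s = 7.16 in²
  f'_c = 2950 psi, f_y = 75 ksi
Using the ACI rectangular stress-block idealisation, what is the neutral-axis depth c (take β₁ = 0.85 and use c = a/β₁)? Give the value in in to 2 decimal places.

T = A_s f_y = 7.16 × 75 = 537 kips.
a = T/(0.85 f'_c b) = 537/(0.85 × 2.95 × 15.9) = 13.4690 in.
With β₁ = 0.85, c = a/β₁ = 13.4690/0.85 = 15.85 in.

c ≈ 15.85 in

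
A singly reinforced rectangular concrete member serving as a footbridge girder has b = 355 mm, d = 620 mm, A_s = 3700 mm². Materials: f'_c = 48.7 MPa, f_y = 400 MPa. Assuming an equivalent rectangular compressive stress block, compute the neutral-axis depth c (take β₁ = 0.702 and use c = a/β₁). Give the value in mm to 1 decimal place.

T = A_s f_y = 3700 × 400 = 1480000 N = 1480 kN.
Setting C = 0.85 f'_c a b equal to T: a = 1480000/(0.85 × 48.7 × 355) = 100.713 mm.
With β₁ = 0.702, c = a/β₁ = 100.713/0.702 = 143.5 mm.

c ≈ 143.5 mm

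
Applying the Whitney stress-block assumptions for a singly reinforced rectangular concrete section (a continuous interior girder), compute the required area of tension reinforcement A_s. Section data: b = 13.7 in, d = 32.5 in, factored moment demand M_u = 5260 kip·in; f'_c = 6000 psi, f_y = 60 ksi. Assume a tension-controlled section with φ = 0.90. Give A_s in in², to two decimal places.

A_s ≈ 3.13 in²

M_n = M_u/φ = 5260/0.90 = 5844.44 kip·in.
From M_n = 0.85 f'_c a b (d − a/2):
a = d − √(d² − 2M_n/(0.85 f'_c b)) = 32.5 − √(32.5² − 2 × 5844.44/(0.85 × 6 × 13.7)) = 2.685 in.
A_s = 0.85 f'_c a b / f_y = 0.85 × 6 × 2.685 × 13.7 / 60 = 3.127 in².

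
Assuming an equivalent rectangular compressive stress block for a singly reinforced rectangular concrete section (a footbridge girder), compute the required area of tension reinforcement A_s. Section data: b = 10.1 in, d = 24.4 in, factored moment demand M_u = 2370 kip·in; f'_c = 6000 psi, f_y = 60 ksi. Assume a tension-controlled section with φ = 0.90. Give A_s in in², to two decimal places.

A_s ≈ 1.88 in²

M_n = M_u/φ = 2370/0.90 = 2633.33 kip·in.
From M_n = 0.85 f'_c a b (d − a/2):
a = d − √(d² − 2M_n/(0.85 f'_c b)) = 24.4 − √(24.4² − 2 × 2633.33/(0.85 × 6 × 10.1)) = 2.194 in.
A_s = 0.85 f'_c a b / f_y = 0.85 × 6 × 2.194 × 10.1 / 60 = 1.884 in².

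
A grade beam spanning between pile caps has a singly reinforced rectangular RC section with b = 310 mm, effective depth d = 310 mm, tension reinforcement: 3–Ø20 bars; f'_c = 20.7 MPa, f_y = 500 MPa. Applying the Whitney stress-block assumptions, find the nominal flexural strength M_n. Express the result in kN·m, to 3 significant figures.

M_n ≈ 126 kN·m

A_s = 3 × 314 = 942 mm².
T = A_s f_y = 942 × 500 = 471000 N = 471 kN.
From C = T: a = T/(0.85 f'_c b) = 471000/(0.85 × 20.7 × 310) = 86.35 mm.
M_n = T(d − a/2) = 471 kN × (310 − 43.175) mm = 125.67 kN·m.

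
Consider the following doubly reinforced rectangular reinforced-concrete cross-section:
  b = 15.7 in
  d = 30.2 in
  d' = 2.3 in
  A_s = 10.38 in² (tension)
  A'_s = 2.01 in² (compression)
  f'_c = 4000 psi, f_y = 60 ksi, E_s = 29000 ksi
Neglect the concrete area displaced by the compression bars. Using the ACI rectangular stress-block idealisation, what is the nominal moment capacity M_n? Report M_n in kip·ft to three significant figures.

Assume both steels yield.
a = (A_s − A'_s) f_y/(0.85 f'_c b) = (10.38 − 2.01) × 60/(0.85 × 4 × 15.7) = 9.408 in.
c = a/β₁ = 9.408/0.85 = 11.068 in; ε'_s = 0.003(c − d')/c = 0.0024 ≥ ε_y = 0.0021, so the compression steel yields.
M_n = (A_s − A'_s) f_y (d − a/2) + A'_s f_y (d − d') = 502.2 × (30.2 − 4.704) + 120.6 × (30.2 − 2.3) = 12804.1 + 3364.7 = 16168.8 kip·in = 16168.8/12 = 1347.40 kip·ft.

M_n ≈ 1350 kip·ft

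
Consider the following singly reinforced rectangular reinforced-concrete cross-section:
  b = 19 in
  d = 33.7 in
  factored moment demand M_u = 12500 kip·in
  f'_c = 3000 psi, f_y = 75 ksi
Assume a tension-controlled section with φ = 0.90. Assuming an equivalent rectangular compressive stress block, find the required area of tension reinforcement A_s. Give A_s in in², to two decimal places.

A_s ≈ 6.45 in²

M_n = M_u/φ = 12500/0.90 = 13888.9 kip·in.
From M_n = 0.85 f'_c a b (d − a/2):
a = d − √(d² − 2M_n/(0.85 f'_c b)) = 33.7 − √(33.7² − 2 × 13888.9/(0.85 × 3 × 19)) = 9.986 in.
A_s = 0.85 f'_c a b / f_y = 0.85 × 3 × 9.986 × 19 / 75 = 6.451 in².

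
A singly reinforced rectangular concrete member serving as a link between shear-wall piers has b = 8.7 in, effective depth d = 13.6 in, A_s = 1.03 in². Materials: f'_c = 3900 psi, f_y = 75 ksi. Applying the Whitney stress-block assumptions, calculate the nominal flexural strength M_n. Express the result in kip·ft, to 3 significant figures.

T = A_s f_y = 1.03 × 75 = 77.25 kips.
a = T/(0.85 f'_c b) = 77.25/(0.85 × 3.9 × 8.7) = 2.679 in.
M_n = T(d − a/2) = 77.25 × (13.6 − 1.3395) = 947.1 kip·in = 947.1/12 = 78.93 kip·ft.

M_n ≈ 78.9 kip·ft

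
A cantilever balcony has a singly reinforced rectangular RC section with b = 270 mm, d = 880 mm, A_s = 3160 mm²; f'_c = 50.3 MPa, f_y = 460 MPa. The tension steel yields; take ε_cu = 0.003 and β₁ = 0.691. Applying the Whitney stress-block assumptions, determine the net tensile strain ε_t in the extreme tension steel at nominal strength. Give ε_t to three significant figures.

a = A_s f_y/(0.85 f'_c b) = 125.92 mm.
β₁ = 0.691, so c = a/β₁ = 125.92/0.691 = 182.23 mm.
From the linear strain diagram with ε_cu = 0.003: ε_t = 0.003 (d − c)/c = 0.003 × (880 − 182.23)/182.23 = 0.0115.
Since ε_t ≥ 0.005, the section is tension-controlled.

ε_t ≈ 0.0115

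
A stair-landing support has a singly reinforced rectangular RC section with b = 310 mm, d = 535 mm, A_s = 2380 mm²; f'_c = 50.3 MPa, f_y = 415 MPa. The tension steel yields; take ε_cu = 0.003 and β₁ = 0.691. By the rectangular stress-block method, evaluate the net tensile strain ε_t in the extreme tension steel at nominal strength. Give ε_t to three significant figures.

a = A_s f_y/(0.85 f'_c b) = 74.52 mm.
β₁ = 0.691, so c = a/β₁ = 74.52/0.691 = 107.84 mm.
From the linear strain diagram with ε_cu = 0.003: ε_t = 0.003 (d − c)/c = 0.003 × (535 − 107.84)/107.84 = 0.0119.
Since ε_t ≥ 0.005, the section is tension-controlled.

ε_t ≈ 0.0119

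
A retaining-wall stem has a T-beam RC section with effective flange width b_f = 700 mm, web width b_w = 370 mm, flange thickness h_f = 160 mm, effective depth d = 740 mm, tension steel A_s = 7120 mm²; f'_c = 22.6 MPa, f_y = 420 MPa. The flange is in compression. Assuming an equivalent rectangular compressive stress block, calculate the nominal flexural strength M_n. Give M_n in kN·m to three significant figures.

Tension: T = A_s f_y = 7120 × 420 = 2990400 N.
Try a within the flange: a = T/(0.85 f'_c b_f) = 2990400/(0.85 × 22.6 × 700) = 222.38 mm.
a = 222.38 > h_f = 160 mm: the block extends into the web. Split into flange-overhang and web parts.
C_f = 0.85 f'_c (b_f − b_w) h_f = 0.85 × 22.6 × (700 − 370) × 160 = 1014288 N.
Remaining web compression depth: a_w = (T − C_f)/(0.85 f'_c b_w) = (2990400 − 1014288)/(0.85 × 22.6 × 370) = 278.02 mm.
M_n = C_f(d − h_f/2) + (T − C_f)(d − a_w/2) = 1014288 × (740 − 80) + 1976112 × (740 − 139.01) = 669.43 + 1187.62 = 1857.05 × 10⁶ N·mm.
M_n = 1857.05 kN·m.

M_n ≈ 1860 kN·m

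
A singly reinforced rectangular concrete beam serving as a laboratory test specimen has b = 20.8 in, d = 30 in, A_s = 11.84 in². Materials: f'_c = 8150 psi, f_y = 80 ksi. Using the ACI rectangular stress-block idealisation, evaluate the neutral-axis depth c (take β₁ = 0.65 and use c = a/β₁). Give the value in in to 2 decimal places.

T = A_s f_y = 11.84 × 80 = 947.2 kips.
a = T/(0.85 f'_c b) = 947.2/(0.85 × 8.15 × 20.8) = 6.5736 in.
With β₁ = 0.65, c = a/β₁ = 6.5736/0.65 = 10.11 in.

c ≈ 10.11 in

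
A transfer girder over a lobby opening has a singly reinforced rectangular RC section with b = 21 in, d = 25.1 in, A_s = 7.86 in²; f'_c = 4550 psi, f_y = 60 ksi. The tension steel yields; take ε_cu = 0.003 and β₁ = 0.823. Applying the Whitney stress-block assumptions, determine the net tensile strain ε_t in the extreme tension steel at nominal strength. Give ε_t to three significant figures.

a = A_s f_y/(0.85 f'_c b) = 5.807 in.
β₁ = 0.823, so c = a/β₁ = 5.807/0.823 = 7.056 in.
From the linear strain diagram with ε_cu = 0.003: ε_t = 0.003 (d − c)/c = 0.003 × (25.1 − 7.056)/7.056 = 0.00767.
Since ε_t ≥ 0.005, the section is tension-controlled.

ε_t ≈ 0.00767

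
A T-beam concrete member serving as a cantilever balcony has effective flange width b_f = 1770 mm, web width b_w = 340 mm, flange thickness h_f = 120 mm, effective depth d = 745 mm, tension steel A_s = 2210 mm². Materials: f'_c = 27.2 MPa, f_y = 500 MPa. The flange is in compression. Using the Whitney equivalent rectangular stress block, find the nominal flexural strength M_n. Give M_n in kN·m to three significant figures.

Tension: T = A_s f_y = 2210 × 500 = 1105000 N.
Try a within the flange: a = T/(0.85 f'_c b_f) = 1105000/(0.85 × 27.2 × 1770) = 27.00 mm.
Since a = 27.00 ≤ h_f = 120 mm, the stress block lies entirely in the flange; analyse as a rectangular beam of width b_f.
M_n = T(d − a/2) = 1105000 × (745 − 13.5) = 808.31 × 10⁶ N·mm.
M_n = 808.31 kN·m.

M_n ≈ 808 kN·m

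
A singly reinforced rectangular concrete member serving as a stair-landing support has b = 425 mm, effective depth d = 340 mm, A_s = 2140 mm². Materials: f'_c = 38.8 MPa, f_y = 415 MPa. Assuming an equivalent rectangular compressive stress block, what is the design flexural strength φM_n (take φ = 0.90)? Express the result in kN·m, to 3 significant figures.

φM_n ≈ 246 kN·m

T = A_s f_y = 2140 × 415 = 888100 N = 888.1 kN.
From C = T: a = T/(0.85 f'_c b) = 888100/(0.85 × 38.8 × 425) = 63.36 mm.
M_n = T(d − a/2) = 888.1 kN × (340 − 31.68) mm = 273.82 kN·m.
φM_n = 0.90 × 273.82 = 246.44 kN·m.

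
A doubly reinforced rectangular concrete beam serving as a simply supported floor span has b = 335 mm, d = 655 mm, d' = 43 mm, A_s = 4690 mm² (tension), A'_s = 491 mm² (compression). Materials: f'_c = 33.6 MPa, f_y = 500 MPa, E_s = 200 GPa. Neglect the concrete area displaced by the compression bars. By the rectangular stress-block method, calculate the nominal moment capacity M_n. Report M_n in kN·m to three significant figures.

Assume both tension and compression steel yield.
Net tension couple steel: A_s − A'_s = 4199 mm².
a = (A_s − A'_s) f_y / (0.85 f'_c b) = 2099500/(0.85 × 33.6 × 335) = 219.44 mm.
c = a/β₁ = 219.44/0.81 = 270.91 mm; ε'_s = 0.003(c − d')/c = 0.0025 ≥ f_y/E_s = 0.0025, so compression steel does yield.
M_n = (A_s − A'_s) f_y (d − a/2) + A'_s f_y (d − d') = [2099500 × (655 − 109.72) + 245500 × (655 − 43)] × 10⁻⁶ = 1144.82 + 150.25 = 1295.07 kN·m.

M_n ≈ 1300 kN·m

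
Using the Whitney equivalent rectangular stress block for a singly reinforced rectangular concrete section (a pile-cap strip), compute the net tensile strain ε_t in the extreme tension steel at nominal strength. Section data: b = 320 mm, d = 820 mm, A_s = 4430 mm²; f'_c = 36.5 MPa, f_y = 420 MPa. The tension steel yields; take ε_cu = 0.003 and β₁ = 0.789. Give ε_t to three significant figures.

ε_t ≈ 0.00736

a = A_s f_y/(0.85 f'_c b) = 187.41 mm.
β₁ = 0.789, so c = a/β₁ = 187.41/0.789 = 237.53 mm.
From the linear strain diagram with ε_cu = 0.003: ε_t = 0.003 (d − c)/c = 0.003 × (820 − 237.53)/237.53 = 0.00736.
Since ε_t ≥ 0.005, the section is tension-controlled.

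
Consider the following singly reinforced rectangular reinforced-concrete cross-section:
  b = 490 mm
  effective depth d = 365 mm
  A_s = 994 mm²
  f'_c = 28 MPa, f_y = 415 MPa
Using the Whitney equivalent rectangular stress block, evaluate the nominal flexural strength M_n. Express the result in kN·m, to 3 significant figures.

M_n ≈ 143 kN·m

T = A_s f_y = 994 × 415 = 412510 N = 412.51 kN.
From C = T: a = T/(0.85 f'_c b) = 412510/(0.85 × 28 × 490) = 35.37 mm.
M_n = T(d − a/2) = 412.51 kN × (365 − 17.685) mm = 143.27 kN·m.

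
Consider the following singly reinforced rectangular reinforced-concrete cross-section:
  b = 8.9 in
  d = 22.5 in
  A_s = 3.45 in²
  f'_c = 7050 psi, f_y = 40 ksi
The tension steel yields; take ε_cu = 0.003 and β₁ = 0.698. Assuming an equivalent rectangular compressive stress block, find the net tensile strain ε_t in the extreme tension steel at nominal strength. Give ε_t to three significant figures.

ε_t ≈ 0.0152

a = A_s f_y/(0.85 f'_c b) = 2.588 in.
β₁ = 0.698, so c = a/β₁ = 2.588/0.698 = 3.708 in.
From the linear strain diagram with ε_cu = 0.003: ε_t = 0.003 (d − c)/c = 0.003 × (22.5 − 3.708)/3.708 = 0.0152.
Since ε_t ≥ 0.005, the section is tension-controlled.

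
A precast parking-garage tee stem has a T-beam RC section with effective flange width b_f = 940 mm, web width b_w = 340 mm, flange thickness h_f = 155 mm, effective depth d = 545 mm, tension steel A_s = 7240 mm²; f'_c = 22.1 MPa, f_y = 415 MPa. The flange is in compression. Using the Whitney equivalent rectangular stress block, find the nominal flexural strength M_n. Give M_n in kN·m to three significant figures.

M_n ≈ 1380 kN·m

Tension: T = A_s f_y = 7240 × 415 = 3004600 N.
Try a within the flange: a = T/(0.85 f'_c b_f) = 3004600/(0.85 × 22.1 × 940) = 170.16 mm.
a = 170.16 > h_f = 155 mm: the block extends into the web. Split into flange-overhang and web parts.
C_f = 0.85 f'_c (b_f − b_w) h_f = 0.85 × 22.1 × (940 − 340) × 155 = 1747005 N.
Remaining web compression depth: a_w = (T − C_f)/(0.85 f'_c b_w) = (3004600 − 1747005)/(0.85 × 22.1 × 340) = 196.90 mm.
M_n = C_f(d − h_f/2) + (T − C_f)(d − a_w/2) = 1747005 × (545 − 77.5) + 1257595 × (545 − 98.45) = 816.72 + 561.58 = 1378.30 × 10⁶ N·mm.
M_n = 1378.30 kN·m.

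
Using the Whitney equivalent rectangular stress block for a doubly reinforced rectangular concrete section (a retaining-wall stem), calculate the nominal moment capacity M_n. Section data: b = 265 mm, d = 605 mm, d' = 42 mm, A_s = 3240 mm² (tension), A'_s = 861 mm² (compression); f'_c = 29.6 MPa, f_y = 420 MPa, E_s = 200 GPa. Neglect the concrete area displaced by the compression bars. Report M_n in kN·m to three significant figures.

Assume both tension and compression steel yield.
Net tension couple steel: A_s − A'_s = 2379 mm².
a = (A_s − A'_s) f_y / (0.85 f'_c b) = 999180/(0.85 × 29.6 × 265) = 149.86 mm.
c = a/β₁ = 149.86/0.839 = 178.62 mm; ε'_s = 0.003(c − d')/c = 0.0023 ≥ f_y/E_s = 0.0021, so compression steel does yield.
M_n = (A_s − A'_s) f_y (d − a/2) + A'_s f_y (d − d') = [999180 × (605 − 74.93) + 361620 × (605 − 42)] × 10⁻⁶ = 529.64 + 203.59 = 733.23 kN·m.

M_n ≈ 733 kN·m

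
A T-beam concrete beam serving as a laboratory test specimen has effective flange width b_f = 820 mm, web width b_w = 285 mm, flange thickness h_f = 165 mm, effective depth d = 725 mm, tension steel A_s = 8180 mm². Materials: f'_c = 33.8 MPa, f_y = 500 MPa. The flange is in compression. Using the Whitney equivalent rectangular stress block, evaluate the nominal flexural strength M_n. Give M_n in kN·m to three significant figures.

M_n ≈ 2610 kN·m

Tension: T = A_s f_y = 8180 × 500 = 4090000 N.
Try a within the flange: a = T/(0.85 f'_c b_f) = 4090000/(0.85 × 33.8 × 820) = 173.61 mm.
a = 173.61 > h_f = 165 mm: the block extends into the web. Split into flange-overhang and web parts.
C_f = 0.85 f'_c (b_f − b_w) h_f = 0.85 × 33.8 × (820 − 285) × 165 = 2536141 N.
Remaining web compression depth: a_w = (T − C_f)/(0.85 f'_c b_w) = (4090000 − 2536141)/(0.85 × 33.8 × 285) = 189.77 mm.
M_n = C_f(d − h_f/2) + (T − C_f)(d − a_w/2) = 2536141 × (725 − 82.5) + 1553859 × (725 − 94.885) = 1629.47 + 979.11 = 2608.58 × 10⁶ N·mm.
M_n = 2608.58 kN·m.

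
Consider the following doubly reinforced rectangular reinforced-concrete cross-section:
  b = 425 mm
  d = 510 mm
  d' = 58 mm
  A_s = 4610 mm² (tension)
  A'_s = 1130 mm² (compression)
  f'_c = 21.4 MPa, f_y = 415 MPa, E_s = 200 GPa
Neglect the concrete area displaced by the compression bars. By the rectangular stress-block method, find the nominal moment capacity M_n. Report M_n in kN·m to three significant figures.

Assume both tension and compression steel yield.
Net tension couple steel: A_s − A'_s = 3480 mm².
a = (A_s − A'_s) f_y / (0.85 f'_c b) = 1444200/(0.85 × 21.4 × 425) = 186.81 mm.
c = a/β₁ = 186.81/0.85 = 219.78 mm; ε'_s = 0.003(c − d')/c = 0.0022 ≥ f_y/E_s = 0.0021, so compression steel does yield.
M_n = (A_s − A'_s) f_y (d − a/2) + A'_s f_y (d − d') = [1444200 × (510 − 93.405) + 468950 × (510 − 58)] × 10⁻⁶ = 601.65 + 211.97 = 813.62 kN·m.

M_n ≈ 814 kN·m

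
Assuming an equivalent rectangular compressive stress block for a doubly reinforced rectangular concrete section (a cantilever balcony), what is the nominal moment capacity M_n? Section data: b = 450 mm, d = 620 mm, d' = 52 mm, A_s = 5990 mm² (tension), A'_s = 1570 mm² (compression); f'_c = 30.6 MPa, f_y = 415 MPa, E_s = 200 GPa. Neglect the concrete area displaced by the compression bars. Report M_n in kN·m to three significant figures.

Assume both tension and compression steel yield.
Net tension couple steel: A_s − A'_s = 4420 mm².
a = (A_s − A'_s) f_y / (0.85 f'_c b) = 1834300/(0.85 × 30.6 × 450) = 156.72 mm.
c = a/β₁ = 156.72/0.831 = 188.59 mm; ε'_s = 0.003(c − d')/c = 0.0022 ≥ f_y/E_s = 0.0021, so compression steel does yield.
M_n = (A_s − A'_s) f_y (d − a/2) + A'_s f_y (d − d') = [1834300 × (620 − 78.36) + 651550 × (620 − 52)] × 10⁻⁶ = 993.53 + 370.08 = 1363.61 kN·m.

M_n ≈ 1360 kN·m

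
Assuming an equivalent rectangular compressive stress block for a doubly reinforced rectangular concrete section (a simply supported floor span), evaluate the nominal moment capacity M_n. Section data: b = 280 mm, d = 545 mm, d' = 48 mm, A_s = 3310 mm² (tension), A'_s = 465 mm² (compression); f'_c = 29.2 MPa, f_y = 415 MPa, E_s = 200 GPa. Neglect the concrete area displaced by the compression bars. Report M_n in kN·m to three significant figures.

M_n ≈ 639 kN·m

Assume both tension and compression steel yield.
Net tension couple steel: A_s − A'_s = 2845 mm².
a = (A_s − A'_s) f_y / (0.85 f'_c b) = 1180675/(0.85 × 29.2 × 280) = 169.89 mm.
c = a/β₁ = 169.89/0.841 = 202.01 mm; ε'_s = 0.003(c − d')/c = 0.0023 ≥ f_y/E_s = 0.0021, so compression steel does yield.
M_n = (A_s − A'_s) f_y (d − a/2) + A'_s f_y (d − d') = [1180675 × (545 − 84.945) + 192975 × (545 − 48)] × 10⁻⁶ = 543.18 + 95.91 = 639.09 kN·m.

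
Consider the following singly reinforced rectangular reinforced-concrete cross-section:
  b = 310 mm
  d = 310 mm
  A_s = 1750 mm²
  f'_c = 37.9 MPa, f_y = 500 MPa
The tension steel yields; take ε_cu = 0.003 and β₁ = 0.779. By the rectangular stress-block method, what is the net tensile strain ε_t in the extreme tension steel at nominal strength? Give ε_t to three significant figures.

ε_t ≈ 0.00527

a = A_s f_y/(0.85 f'_c b) = 87.62 mm.
β₁ = 0.779, so c = a/β₁ = 87.62/0.779 = 112.48 mm.
From the linear strain diagram with ε_cu = 0.003: ε_t = 0.003 (d − c)/c = 0.003 × (310 − 112.48)/112.48 = 0.00527.
Since ε_t ≥ 0.005, the section is tension-controlled.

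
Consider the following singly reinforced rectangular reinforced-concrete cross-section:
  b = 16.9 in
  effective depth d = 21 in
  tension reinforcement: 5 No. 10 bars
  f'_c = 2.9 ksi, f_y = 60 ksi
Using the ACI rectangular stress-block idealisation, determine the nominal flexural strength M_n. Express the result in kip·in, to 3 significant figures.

M_n ≈ 6260 kip·in

A_s = 5 × 1.27 = 6.35 in².
T = A_s f_y = 6.35 × 60 = 381 kips.
a = T/(0.85 f'_c b) = 381/(0.85 × 2.9 × 16.9) = 9.146 in.
M_n = T(d − a/2) = 381 × (21 − 4.573) = 6258.7 kip·in.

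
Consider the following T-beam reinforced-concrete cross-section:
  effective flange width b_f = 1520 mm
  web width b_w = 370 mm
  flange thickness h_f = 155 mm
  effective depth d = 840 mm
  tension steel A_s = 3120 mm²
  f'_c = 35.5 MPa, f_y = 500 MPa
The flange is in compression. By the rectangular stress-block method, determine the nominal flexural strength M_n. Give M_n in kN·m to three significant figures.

Tension: T = A_s f_y = 3120 × 500 = 1560000 N.
Try a within the flange: a = T/(0.85 f'_c b_f) = 1560000/(0.85 × 35.5 × 1520) = 34.01 mm.
Since a = 34.01 ≤ h_f = 155 mm, the stress block lies entirely in the flange; analyse as a rectangular beam of width b_f.
M_n = T(d − a/2) = 1560000 × (840 − 17.005) = 1283.87 × 10⁶ N·mm.
M_n = 1283.87 kN·m.

M_n ≈ 1280 kN·m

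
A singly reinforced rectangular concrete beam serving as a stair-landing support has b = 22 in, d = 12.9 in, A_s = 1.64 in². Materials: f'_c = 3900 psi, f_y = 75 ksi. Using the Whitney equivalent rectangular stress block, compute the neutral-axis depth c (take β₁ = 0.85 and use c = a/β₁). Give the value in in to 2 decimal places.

T = A_s f_y = 1.64 × 75 = 123 kips.
a = T/(0.85 f'_c b) = 123/(0.85 × 3.9 × 22) = 1.6865 in.
With β₁ = 0.85, c = a/β₁ = 1.6865/0.85 = 1.98 in.

c ≈ 1.98 in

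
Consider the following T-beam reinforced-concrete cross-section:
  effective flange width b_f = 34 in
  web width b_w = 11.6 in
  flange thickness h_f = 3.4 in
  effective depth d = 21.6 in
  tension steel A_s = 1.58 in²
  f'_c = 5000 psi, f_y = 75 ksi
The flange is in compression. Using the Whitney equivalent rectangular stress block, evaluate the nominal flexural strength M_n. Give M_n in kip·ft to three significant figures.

M_n ≈ 209 kip·ft

Tension: T = A_s f_y = 1.58 × 75 = 118.5 kips.
Try a within the flange: a = T/(0.85 f'_c b_f) = 118.5/(0.85 × 5 × 34) = 0.820 in.
Since a = 0.820 ≤ h_f = 3.4 in, the stress block lies entirely in the flange; analyse as a rectangular beam of width b_f.
M_n = T(d − a/2) = 118.5 × (21.6 − 0.41) = 2511.0 kip·in.
M_n = 2511.0/12 = 209.25 kip·ft.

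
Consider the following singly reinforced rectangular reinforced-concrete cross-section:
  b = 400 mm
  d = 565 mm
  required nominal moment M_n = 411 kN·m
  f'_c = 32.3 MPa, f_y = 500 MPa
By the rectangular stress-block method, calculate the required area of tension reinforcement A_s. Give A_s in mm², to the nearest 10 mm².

With M_n = 0.85 f'_c a b (d − a/2), solve the quadratic for a:
a = d − √(d² − 2M_n/(0.85 f'_c b)) = 565 − √(565² − 2 × 411×10⁶/(0.85 × 32.3 × 400)) = 70.66 mm.
A_s = 0.85 f'_c a b / f_y = 0.85 × 32.3 × 70.66 × 400 / 500 = 1552.0 mm².

A_s ≈ 1550 mm²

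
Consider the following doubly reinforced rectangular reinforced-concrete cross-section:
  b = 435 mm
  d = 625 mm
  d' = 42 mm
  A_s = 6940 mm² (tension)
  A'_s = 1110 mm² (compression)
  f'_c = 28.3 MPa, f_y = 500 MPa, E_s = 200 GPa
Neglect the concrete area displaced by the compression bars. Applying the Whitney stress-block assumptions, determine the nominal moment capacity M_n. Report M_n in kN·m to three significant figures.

M_n ≈ 1740 kN·m

Assume both tension and compression steel yield.
Net tension couple steel: A_s − A'_s = 5830 mm².
a = (A_s − A'_s) f_y / (0.85 f'_c b) = 2915000/(0.85 × 28.3 × 435) = 278.58 mm.
c = a/β₁ = 278.58/0.848 = 328.51 mm; ε'_s = 0.003(c − d')/c = 0.0026 ≥ f_y/E_s = 0.0025, so compression steel does yield.
M_n = (A_s − A'_s) f_y (d − a/2) + A'_s f_y (d − d') = [2915000 × (625 − 139.29) + 555000 × (625 − 42)] × 10⁻⁶ = 1415.84 + 323.57 = 1739.41 kN·m.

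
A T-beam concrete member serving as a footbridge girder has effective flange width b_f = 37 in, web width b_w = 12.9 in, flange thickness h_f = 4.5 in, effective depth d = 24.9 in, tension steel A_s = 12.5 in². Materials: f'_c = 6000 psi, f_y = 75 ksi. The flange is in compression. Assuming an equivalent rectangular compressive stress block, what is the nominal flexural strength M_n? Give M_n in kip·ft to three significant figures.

M_n ≈ 1750 kip·ft

Tension: T = A_s f_y = 12.5 × 75 = 937.5 kips.
Try a within the flange: a = T/(0.85 f'_c b_f) = 937.5/(0.85 × 6 × 37) = 4.968 in.
a = 4.968 > h_f = 4.5 in: the block extends into the web. Split into flange-overhang and web parts.
C_f = 0.85 f'_c (b_f − b_w) h_f = 0.85 × 6 × (37 − 12.9) × 4.5 = 553.1 kips.
Remaining web compression depth: a_w = (T − C_f)/(0.85 f'_c b_w) = (937.5 − 553.1)/(0.85 × 6 × 12.9) = 5.843 in.
M_n = C_f(d − h_f/2) + (T − C_f)(d − a_w/2) = 553.1 × (24.9 − 2.25) + 384.4 × (24.9 − 2.9215) = 12527.7 + 8448.5 = 20976.2 kip·in.
M_n = 20976.2/12 = 1748.02 kip·ft.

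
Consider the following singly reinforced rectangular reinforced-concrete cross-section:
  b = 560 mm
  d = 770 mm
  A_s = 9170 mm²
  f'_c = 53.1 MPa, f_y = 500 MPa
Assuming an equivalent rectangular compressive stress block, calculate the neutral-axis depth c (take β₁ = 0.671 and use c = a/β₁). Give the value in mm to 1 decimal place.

c ≈ 270.3 mm

T = A_s f_y = 9170 × 500 = 4585000 N = 4585 kN.
Setting C = 0.85 f'_c a b equal to T: a = 4585000/(0.85 × 53.1 × 560) = 181.400 mm.
With β₁ = 0.671, c = a/β₁ = 181.400/0.671 = 270.3 mm.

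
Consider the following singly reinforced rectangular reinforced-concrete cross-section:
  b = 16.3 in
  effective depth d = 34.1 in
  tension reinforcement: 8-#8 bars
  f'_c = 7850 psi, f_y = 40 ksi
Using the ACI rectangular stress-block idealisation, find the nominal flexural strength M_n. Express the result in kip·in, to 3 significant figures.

A_s = 8 × 0.79 = 6.32 in².
T = A_s f_y = 6.32 × 40 = 252.8 kips.
a = T/(0.85 f'_c b) = 252.8/(0.85 × 7.85 × 16.3) = 2.324 in.
M_n = T(d − a/2) = 252.8 × (34.1 − 1.162) = 8326.7 kip·in.

M_n ≈ 8330 kip·in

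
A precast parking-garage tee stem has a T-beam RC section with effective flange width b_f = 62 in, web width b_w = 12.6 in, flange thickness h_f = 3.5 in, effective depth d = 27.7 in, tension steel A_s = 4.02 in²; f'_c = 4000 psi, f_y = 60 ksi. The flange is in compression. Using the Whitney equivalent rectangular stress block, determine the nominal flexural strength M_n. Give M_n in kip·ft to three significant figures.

Tension: T = A_s f_y = 4.02 × 60 = 241.2 kips.
Try a within the flange: a = T/(0.85 f'_c b_f) = 241.2/(0.85 × 4 × 62) = 1.144 in.
Since a = 1.144 ≤ h_f = 3.5 in, the stress block lies entirely in the flange; analyse as a rectangular beam of width b_f.
M_n = T(d − a/2) = 241.2 × (27.7 − 0.572) = 6543.3 kip·in.
M_n = 6543.3/12 = 545.28 kip·ft.

M_n ≈ 545 kip·ft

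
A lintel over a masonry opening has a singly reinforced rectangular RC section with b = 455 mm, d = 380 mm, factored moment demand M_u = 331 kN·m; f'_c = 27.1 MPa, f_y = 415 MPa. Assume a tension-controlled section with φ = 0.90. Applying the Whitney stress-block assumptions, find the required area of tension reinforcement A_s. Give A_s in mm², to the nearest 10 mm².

M_n = M_u/φ = 331/0.90 = 367.778 kN·m.
With M_n = 0.85 f'_c a b (d − a/2), solve the quadratic for a:
a = d − √(d² − 2M_n/(0.85 f'_c b)) = 380 − √(380² − 2 × 367.778×10⁶/(0.85 × 27.1 × 455)) = 107.57 mm.
A_s = 0.85 f'_c a b / f_y = 0.85 × 27.1 × 107.57 × 455 / 415 = 2716.7 mm².

A_s ≈ 2720 mm²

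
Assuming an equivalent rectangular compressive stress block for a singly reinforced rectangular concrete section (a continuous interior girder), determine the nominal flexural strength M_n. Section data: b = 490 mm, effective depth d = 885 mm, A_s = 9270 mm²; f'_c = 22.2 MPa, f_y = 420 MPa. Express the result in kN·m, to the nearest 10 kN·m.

M_n ≈ 2630 kN·m

T = A_s f_y = 9270 × 420 = 3893400 N = 3893.4 kN.
From C = T: a = T/(0.85 f'_c b) = 3893400/(0.85 × 22.2 × 490) = 421.08 mm.
M_n = T(d − a/2) = 3893.4 kN × (885 − 210.54) mm = 2625.94 kN·m.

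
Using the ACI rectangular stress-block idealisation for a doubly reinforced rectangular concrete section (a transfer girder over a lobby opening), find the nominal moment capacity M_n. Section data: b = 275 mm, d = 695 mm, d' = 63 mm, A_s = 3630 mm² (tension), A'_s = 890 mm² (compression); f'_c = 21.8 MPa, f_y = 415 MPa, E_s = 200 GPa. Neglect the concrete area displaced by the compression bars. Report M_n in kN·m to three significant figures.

Assume both tension and compression steel yield.
Net tension couple steel: A_s − A'_s = 2740 mm².
a = (A_s − A'_s) f_y / (0.85 f'_c b) = 1137100/(0.85 × 21.8 × 275) = 223.15 mm.
c = a/β₁ = 223.15/0.85 = 262.53 mm; ε'_s = 0.003(c − d')/c = 0.0023 ≥ f_y/E_s = 0.0021, so compression steel does yield.
M_n = (A_s − A'_s) f_y (d − a/2) + A'_s f_y (d − d') = [1137100 × (695 − 111.575) + 369350 × (695 − 63)] × 10⁻⁶ = 663.41 + 233.43 = 896.84 kN·m.

M_n ≈ 897 kN·m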